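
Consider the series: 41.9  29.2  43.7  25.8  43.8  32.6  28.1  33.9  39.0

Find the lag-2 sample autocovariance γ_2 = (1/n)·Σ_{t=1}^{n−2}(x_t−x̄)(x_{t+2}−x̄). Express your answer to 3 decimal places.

14.051

Mean x̄ = (41.9 + 29.2 + 43.7 + 25.8 + 43.8 + 32.6 + 28.1 + 33.9 + 39.0)/9 = 35.3333
Σ_{t=1}^{7}(x_t−x̄)(x_{t+2}−x̄) = 126.4611
γ_2 = 126.4611 / 9 = 14.051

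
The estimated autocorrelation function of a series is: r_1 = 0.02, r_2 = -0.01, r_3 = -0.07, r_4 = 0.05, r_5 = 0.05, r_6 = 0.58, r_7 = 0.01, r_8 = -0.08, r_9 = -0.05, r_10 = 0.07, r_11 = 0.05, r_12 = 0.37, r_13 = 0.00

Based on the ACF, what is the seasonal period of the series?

The largest autocorrelation is r_6 = 0.58, with a weaker echo at lag 12 (0.37); the remaining lags stay at or below 0.07.
The dominant spike at lag 6 indicates a seasonal period of 6.

6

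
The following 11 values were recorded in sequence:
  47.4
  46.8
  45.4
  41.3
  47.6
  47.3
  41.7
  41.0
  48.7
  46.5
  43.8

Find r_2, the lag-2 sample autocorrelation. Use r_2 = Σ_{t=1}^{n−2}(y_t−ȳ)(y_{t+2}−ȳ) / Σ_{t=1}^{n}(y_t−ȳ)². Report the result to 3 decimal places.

-0.677

Mean ȳ = (47.4 + 46.8 + 45.4 + 41.3 + 47.6 + 47.3 + 41.7 + 41.0 + 48.7 + 46.5 + 43.8)/11 = 45.2273
Numerator Σ_{t=1}^{9}(y_t−ȳ)(y_{t+2}−ȳ) = -53.2488
Denominator Σ(y_t−ȳ)² = 78.6018
r_2 = -53.2488 / 78.6018 = -0.677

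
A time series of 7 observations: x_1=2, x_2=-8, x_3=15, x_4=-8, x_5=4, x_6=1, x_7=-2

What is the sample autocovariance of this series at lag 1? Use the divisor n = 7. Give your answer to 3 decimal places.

Mean x̄ = (2 − 8 + 15 − 8 + 4 + 1 − 2)/7 = 0.5714
Σ_{t=1}^{6}(x_t−x̄)(x_{t+1}−x̄) = -288.6122
γ_1 = -288.6122 / 7 = -41.230

-41.230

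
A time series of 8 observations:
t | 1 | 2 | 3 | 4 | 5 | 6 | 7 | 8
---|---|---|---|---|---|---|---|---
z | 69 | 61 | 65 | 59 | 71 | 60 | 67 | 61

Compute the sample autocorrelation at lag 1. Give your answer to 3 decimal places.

-0.748

Mean z̄ = (69 + 61 + 65 + 59 + 71 + 60 + 67 + 61)/8 = 64.1250
Deviations from mean: 4.8750, -3.1250, 0.8750, -5.1250, 6.8750, -4.1250, 2.8750, -3.1250
Σ(z_t−z̄)(z_{t+1}−z̄) = (-15.2344) + (-2.7344) + (-4.4844) + (-35.2344) + (-28.3594) + (-11.8594) + (-8.9844) = -106.8906
Denominator Σ(z_t−z̄)² = 142.8750
r_1 = -106.8906 / 142.8750 = -0.748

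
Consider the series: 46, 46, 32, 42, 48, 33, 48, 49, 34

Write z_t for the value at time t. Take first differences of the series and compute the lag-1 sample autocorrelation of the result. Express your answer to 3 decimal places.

First differences Δz: 0, -14, 10, 6, -15, 15, 1, -15
Mean of differences = -1.5000
Numerator Σ(Δz_t−Δz̄)(Δz_{t+1}−Δz̄) = -392.7500
Denominator Σ(Δz_t−Δz̄)² = 990.0000
r_1(Δz) = -392.7500 / 990.0000 = -0.397

-0.397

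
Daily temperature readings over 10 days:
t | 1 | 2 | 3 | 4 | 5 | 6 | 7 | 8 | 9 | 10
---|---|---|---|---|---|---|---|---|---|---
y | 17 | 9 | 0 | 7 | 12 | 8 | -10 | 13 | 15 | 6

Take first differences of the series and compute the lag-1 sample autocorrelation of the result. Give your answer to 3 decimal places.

-0.245

First differences Δy: -8, -9, 7, 5, -4, -18, 23, 2, -9
Mean of differences = -1.2222
Numerator Σ(Δy_t−Δȳ)(Δy_{t+1}−Δȳ) = -284.1605
Denominator Σ(Δy_t−Δȳ)² = 1159.5556
r_1(Δy) = -284.1605 / 1159.5556 = -0.245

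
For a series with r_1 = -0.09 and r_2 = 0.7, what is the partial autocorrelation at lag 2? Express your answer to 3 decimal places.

φ_{22} = (r_2 − r_1²) / (1 − r_1²)
r_1² = (-0.09)² = 0.0081
Numerator = 0.7 − 0.0081 = 0.6919; denominator = 1 − 0.0081 = 0.9919
φ_{22} = 0.6919 / 0.9919 = 0.698

0.698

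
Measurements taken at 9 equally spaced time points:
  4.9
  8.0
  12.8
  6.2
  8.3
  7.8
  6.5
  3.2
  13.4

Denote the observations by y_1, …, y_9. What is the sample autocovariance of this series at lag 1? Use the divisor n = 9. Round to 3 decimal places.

Mean ȳ = (4.9 + 8.0 + 12.8 + 6.2 + 8.3 + 7.8 + 6.5 + 3.2 + 13.4)/9 = 7.9000
Σ_{t=1}^{8}(y_t−ȳ)(y_{t+1}−ȳ) = -27.9900
γ_1 = -27.9900 / 9 = -3.110

-3.110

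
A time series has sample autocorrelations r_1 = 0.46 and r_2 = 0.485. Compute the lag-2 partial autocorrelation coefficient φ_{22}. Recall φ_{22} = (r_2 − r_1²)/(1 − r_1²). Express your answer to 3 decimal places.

0.347

φ_{22} = (r_2 − r_1²) / (1 − r_1²)
r_1² = (0.46)² = 0.2116
Numerator = 0.485 − 0.2116 = 0.2734; denominator = 1 − 0.2116 = 0.7884
φ_{22} = 0.2734 / 0.7884 = 0.347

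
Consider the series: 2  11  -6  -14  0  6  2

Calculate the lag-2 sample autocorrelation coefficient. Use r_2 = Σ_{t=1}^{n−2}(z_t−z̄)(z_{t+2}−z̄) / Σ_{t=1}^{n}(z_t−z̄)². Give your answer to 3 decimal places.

Mean z̄ = (2 + 11 − 6 − 14 + 0 + 6 + 2)/7 = 0.1429
Σ(z_t−z̄)(z_{t+2}−z̄) = (-11.4082) + (-153.5510) + (0.8776) + (-82.8367) + (-0.2653) = -247.1837
Denominator Σ(z_t−z̄)² = 396.8571
r_2 = -247.1837 / 396.8571 = -0.623

-0.623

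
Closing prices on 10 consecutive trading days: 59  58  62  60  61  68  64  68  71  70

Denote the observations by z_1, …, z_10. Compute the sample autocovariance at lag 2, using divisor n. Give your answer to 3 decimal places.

6.408

Mean z̄ = (59 + 58 + 62 + 60 + 61 + 68 + 64 + 68 + 71 + 70)/10 = 64.1000
Σ_{t=1}^{8}(z_t−z̄)(z_{t+2}−z̄) = 64.0800
γ_2 = 64.0800 / 10 = 6.408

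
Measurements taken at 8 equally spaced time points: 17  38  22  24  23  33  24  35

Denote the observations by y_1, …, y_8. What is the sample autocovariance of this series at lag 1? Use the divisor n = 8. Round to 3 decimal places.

-25.500

Mean ȳ = (17 + 38 + 22 + 24 + 23 + 33 + 24 + 35)/8 = 27.0000
Deviations: -10.0000, 11.0000, -5.0000, -3.0000, -4.0000, 6.0000, -3.0000, 8.0000
Σ_{t=1}^{7}(y_t−ȳ)(y_{t+1}−ȳ) = -204.0000
γ_1 = -204.0000 / 8 = -25.500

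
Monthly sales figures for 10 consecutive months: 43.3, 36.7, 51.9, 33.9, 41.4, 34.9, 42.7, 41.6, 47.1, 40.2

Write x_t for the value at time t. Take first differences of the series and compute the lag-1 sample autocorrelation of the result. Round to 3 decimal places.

-0.787

First differences Δx: -6.6, 15.2, -18.0, 7.5, -6.5, 7.8, -1.1, 5.5, -6.9
Mean of differences = -0.3444
Numerator Σ(Δx_t−Δx̄)(Δx_{t+1}−Δx̄) = -657.4864
Denominator Σ(Δx_t−Δx̄)² = 835.9422
r_1(Δx) = -657.4864 / 835.9422 = -0.787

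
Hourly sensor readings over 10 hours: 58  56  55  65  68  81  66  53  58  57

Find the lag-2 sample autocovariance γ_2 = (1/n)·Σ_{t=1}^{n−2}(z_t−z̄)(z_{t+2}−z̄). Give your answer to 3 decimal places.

Mean z̄ = (58 + 56 + 55 + 65 + 68 + 81 + 66 + 53 + 58 + 57)/10 = 61.7000
Σ_{t=1}^{8}(z_t−z̄)(z_{t+2}−z̄) = -88.3800
γ_2 = -88.3800 / 10 = -8.838

-8.838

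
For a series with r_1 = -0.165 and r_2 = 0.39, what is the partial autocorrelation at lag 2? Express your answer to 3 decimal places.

0.373

φ_{22} = (r_2 − r_1²) / (1 − r_1²)
r_1² = (-0.165)² = 0.027225
Numerator = 0.39 − 0.0272 = 0.3628; denominator = 1 − 0.0272 = 0.9728
φ_{22} = 0.3628 / 0.9728 = 0.373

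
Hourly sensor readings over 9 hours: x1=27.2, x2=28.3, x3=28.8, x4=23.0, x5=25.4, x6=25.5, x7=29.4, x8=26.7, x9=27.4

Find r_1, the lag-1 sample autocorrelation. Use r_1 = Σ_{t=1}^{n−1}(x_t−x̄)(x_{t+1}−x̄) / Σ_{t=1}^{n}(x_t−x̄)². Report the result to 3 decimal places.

Mean x̄ = (27.2 + 28.3 + 28.8 + 23.0 + 25.4 + 25.5 + 29.4 + 26.7 + 27.4)/9 = 26.8556
Numerator Σ_{t=1}^{8}(x_t−x̄)(x_{t+1}−x̄) = -0.5353
Denominator Σ(x_t−x̄)² = 31.6022
r_1 = -0.5353 / 31.6022 = -0.017

-0.017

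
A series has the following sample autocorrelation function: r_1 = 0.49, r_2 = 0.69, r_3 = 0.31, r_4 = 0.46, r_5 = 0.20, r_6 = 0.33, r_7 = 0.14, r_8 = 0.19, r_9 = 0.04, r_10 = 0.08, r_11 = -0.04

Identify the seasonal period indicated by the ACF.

2

The largest autocorrelation is r_2 = 0.69; the remaining lags stay at or below 0.49.
The dominant spike at lag 2 indicates a seasonal period of 2.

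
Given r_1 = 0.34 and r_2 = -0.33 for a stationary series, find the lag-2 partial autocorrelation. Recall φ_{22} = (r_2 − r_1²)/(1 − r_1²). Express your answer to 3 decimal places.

-0.504

φ_{22} = (r_2 − r_1²) / (1 − r_1²)
r_1² = (0.34)² = 0.1156
Numerator = -0.33 − 0.1156 = -0.4456; denominator = 1 − 0.1156 = 0.8844
φ_{22} = -0.4456 / 0.8844 = -0.504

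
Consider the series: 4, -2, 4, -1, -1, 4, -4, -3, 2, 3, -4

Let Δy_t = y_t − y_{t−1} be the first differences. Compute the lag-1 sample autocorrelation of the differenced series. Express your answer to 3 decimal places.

First differences Δy: -6, 6, -5, 0, 5, -8, 1, 5, 1, -7
Mean of differences = -0.8000
Numerator Σ(Δy_t−Δȳ)(Δy_{t+1}−Δȳ) = -107.6400
Denominator Σ(Δy_t−Δȳ)² = 255.6000
r_1(Δy) = -107.6400 / 255.6000 = -0.421

-0.421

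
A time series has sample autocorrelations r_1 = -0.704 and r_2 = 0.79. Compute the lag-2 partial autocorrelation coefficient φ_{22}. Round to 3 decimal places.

φ_{22} = (r_2 − r_1²) / (1 − r_1²)
r_1² = (-0.704)² = 0.495616
Numerator = 0.79 − 0.4956 = 0.2944; denominator = 1 − 0.4956 = 0.5044
φ_{22} = 0.2944 / 0.5044 = 0.584

0.584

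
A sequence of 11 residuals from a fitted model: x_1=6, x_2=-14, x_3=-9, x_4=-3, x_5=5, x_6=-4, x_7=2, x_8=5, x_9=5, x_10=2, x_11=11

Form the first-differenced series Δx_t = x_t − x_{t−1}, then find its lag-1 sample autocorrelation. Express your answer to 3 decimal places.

First differences Δx: -20, 5, 6, 8, -9, 6, 3, 0, -3, 9
Mean of differences = 0.5000
Numerator Σ(Δx_t−Δx̄)(Δx_{t+1}−Δx̄) = -165.2500
Denominator Σ(Δx_t−Δx̄)² = 738.5000
r_1(Δx) = -165.2500 / 738.5000 = -0.224

-0.224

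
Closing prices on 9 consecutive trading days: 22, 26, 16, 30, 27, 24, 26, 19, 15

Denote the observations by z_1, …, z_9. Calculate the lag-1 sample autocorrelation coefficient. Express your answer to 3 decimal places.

-0.077

Mean z̄ = (22 + 26 + 16 + 30 + 27 + 24 + 26 + 19 + 15)/9 = 22.7778
Numerator Σ_{t=1}^{8}(z_t−z̄)(z_{t+1}−z̄) = -16.4938
Denominator Σ(z_t−z̄)² = 213.5556
r_1 = -16.4938 / 213.5556 = -0.077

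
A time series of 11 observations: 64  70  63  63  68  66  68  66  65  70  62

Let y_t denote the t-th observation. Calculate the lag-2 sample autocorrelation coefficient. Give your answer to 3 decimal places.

-0.080

Mean ȳ = (64 + 70 + 63 + 63 + 68 + 66 + 68 + 66 + 65 + 70 + 62)/11 = 65.9091
Numerator Σ_{t=1}^{9}(y_t−ȳ)(y_{t+2}−ȳ) = -6.2893
Denominator Σ(y_t−ȳ)² = 78.9091
r_2 = -6.2893 / 78.9091 = -0.080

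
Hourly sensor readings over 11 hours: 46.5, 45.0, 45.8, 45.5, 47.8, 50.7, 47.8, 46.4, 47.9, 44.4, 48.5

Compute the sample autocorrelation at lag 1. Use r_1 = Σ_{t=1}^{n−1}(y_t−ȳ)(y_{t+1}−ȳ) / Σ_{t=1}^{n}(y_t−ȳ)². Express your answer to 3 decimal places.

Mean ȳ = (46.5 + 45.0 + 45.8 + 45.5 + 47.8 + 50.7 + 47.8 + 46.4 + 47.9 + 44.4 + 48.5)/11 = 46.9364
Numerator Σ_{t=1}^{10}(y_t−ȳ)(y_{t+1}−ȳ) = 2.5478
Denominator Σ(y_t−ȳ)² = 33.0455
r_1 = 2.5478 / 33.0455 = 0.077

0.077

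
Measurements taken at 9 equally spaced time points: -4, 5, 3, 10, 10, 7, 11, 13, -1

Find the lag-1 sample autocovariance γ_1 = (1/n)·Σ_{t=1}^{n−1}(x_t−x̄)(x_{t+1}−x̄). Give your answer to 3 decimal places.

Mean x̄ = (-4 + 5 + 3 + 10 + 10 + 7 + 11 + 13 − 1)/9 = 6.0000
Σ_{t=1}^{8}(x_t−x̄)(x_{t+1}−x̄) = 12.0000
γ_1 = 12.0000 / 9 = 1.333

1.333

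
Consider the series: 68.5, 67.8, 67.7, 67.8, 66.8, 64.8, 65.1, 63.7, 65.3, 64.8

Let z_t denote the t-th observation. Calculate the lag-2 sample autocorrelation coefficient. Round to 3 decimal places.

0.478

Mean z̄ = (68.5 + 67.8 + 67.7 + 67.8 + 66.8 + 64.8 + 65.1 + 63.7 + 65.3 + 64.8)/10 = 66.2300
Numerator Σ_{t=1}^{8}(z_t−z̄)(z_{t+2}−z̄) = 12.0372
Denominator Σ(z_t−z̄)² = 25.2010
r_2 = 12.0372 / 25.2010 = 0.478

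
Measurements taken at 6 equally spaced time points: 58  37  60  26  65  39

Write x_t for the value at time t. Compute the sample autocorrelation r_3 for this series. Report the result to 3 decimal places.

Mean x̄ = (58 + 37 + 60 + 26 + 65 + 39)/6 = 47.5000
Numerator Σ_{t=1}^{3}(x_t−x̄)(x_{t+3}−x̄) = -515.7500
Denominator Σ(x_t−x̄)² = 1217.5000
r_3 = -515.7500 / 1217.5000 = -0.424

-0.424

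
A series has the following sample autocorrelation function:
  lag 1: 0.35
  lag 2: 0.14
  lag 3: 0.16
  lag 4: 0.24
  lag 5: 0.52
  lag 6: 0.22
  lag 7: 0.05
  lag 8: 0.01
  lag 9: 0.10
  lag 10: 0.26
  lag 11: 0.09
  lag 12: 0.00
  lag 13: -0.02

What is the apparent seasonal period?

5

The largest autocorrelation is r_5 = 0.52; the remaining lags stay at or below 0.35. The elevated value at lag 1 (0.35), dropping to 0.14 at lag 2, reflects decaying short-term dependence rather than seasonality.
The dominant spike at lag 5 indicates a seasonal period of 5.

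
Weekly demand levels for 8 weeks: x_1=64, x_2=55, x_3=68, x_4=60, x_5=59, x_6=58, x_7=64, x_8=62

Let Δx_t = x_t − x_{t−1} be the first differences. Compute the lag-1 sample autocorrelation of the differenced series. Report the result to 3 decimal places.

First differences Δx: -9, 13, -8, -1, -1, 6, -2
Mean of differences = -0.2857
Numerator Σ(Δx_t−Δx̄)(Δx_{t+1}−Δx̄) = -227.5102
Denominator Σ(Δx_t−Δx̄)² = 355.4286
r_1(Δx) = -227.5102 / 355.4286 = -0.640

-0.640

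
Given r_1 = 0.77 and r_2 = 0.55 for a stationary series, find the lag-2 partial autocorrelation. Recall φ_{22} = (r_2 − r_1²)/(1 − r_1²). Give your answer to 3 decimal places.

-0.105

φ_{22} = (r_2 − r_1²) / (1 − r_1²)
r_1² = (0.77)² = 0.5929
Numerator = 0.55 − 0.5929 = -0.0429; denominator = 1 − 0.5929 = 0.4071
φ_{22} = -0.0429 / 0.4071 = -0.105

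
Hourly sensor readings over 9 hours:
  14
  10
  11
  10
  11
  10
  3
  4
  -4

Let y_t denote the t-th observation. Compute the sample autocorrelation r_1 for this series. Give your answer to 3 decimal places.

0.380

Mean ȳ = (14 + 10 + 11 + 10 + 11 + 10 + 3 + 4 − 4)/9 = 7.6667
Numerator Σ_{t=1}^{8}(y_t−ȳ)(y_{t+1}−ȳ) = 94.8889
Denominator Σ(y_t−ȳ)² = 250.0000
r_1 = 94.8889 / 250.0000 = 0.380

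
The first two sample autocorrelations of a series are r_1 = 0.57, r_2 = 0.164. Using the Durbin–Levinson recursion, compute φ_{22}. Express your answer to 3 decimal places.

-0.238

φ_{22} = (r_2 − r_1²) / (1 − r_1²)
r_1² = (0.57)² = 0.3249
Numerator = 0.164 − 0.3249 = -0.1609; denominator = 1 − 0.3249 = 0.6751
φ_{22} = -0.1609 / 0.6751 = -0.238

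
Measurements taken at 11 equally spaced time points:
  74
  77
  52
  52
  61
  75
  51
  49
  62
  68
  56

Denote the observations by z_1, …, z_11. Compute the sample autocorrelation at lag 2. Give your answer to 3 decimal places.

-0.583

Mean z̄ = (74 + 77 + 52 + 52 + 61 + 75 + 51 + 49 + 62 + 68 + 56)/11 = 61.5455
Numerator Σ_{t=1}^{9}(z_t−z̄)(z_{t+2}−z̄) = -640.9587
Denominator Σ(z_t−z̄)² = 1098.7273
r_2 = -640.9587 / 1098.7273 = -0.583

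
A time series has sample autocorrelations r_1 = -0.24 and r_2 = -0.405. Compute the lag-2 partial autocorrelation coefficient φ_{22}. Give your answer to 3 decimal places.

-0.491

φ_{22} = (r_2 − r_1²) / (1 − r_1²)
r_1² = (-0.24)² = 0.0576
Numerator = -0.405 − 0.0576 = -0.4626; denominator = 1 − 0.0576 = 0.9424
φ_{22} = -0.4626 / 0.9424 = -0.491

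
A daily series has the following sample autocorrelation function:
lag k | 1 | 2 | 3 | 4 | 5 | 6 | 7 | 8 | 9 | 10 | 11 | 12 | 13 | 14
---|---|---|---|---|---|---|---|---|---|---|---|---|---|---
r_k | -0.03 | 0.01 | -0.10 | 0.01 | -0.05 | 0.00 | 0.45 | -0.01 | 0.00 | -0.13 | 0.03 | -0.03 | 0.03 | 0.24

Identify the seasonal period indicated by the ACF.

7

The largest autocorrelation is r_7 = 0.45, with a weaker echo at lag 14 (0.24); the remaining lags stay at or below 0.03.
The dominant spike at lag 7 indicates a seasonal period of 7.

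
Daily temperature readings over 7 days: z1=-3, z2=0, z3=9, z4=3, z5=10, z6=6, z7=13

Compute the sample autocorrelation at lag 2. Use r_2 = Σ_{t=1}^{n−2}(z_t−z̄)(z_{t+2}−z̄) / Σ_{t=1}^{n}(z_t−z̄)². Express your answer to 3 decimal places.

Mean z̄ = (-3 + 0 + 9 + 3 + 10 + 6 + 13)/7 = 5.4286
Σ(z_t−z̄)(z_{t+2}−z̄) = (-30.1020) + (13.1837) + (16.3265) + (-1.3878) + (34.6122) = 32.6327
Denominator Σ(z_t−z̄)² = 197.7143
r_2 = 32.6327 / 197.7143 = 0.165

0.165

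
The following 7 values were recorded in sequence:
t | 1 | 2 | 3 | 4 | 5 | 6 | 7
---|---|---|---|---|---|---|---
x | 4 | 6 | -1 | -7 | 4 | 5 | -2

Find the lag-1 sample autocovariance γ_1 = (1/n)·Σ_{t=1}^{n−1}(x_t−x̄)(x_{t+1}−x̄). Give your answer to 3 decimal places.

Mean x̄ = (4 + 6 − 1 − 7 + 4 + 5 − 2)/7 = 1.2857
Σ_{t=1}^{6}(x_t−x̄)(x_{t+1}−x̄) = -3.6531
γ_1 = -3.6531 / 7 = -0.522

-0.522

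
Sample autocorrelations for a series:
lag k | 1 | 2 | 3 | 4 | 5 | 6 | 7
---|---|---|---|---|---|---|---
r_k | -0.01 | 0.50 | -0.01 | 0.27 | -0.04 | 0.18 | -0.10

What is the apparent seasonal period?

2

The largest autocorrelation is r_2 = 0.50, with weaker echoes at lags 4 (0.27) and 6 (0.18); the remaining lags stay at or below -0.01.
The dominant spike at lag 2 indicates a seasonal period of 2.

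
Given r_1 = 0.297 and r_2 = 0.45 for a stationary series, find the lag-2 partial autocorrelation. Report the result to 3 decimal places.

0.397

φ_{22} = (r_2 − r_1²) / (1 − r_1²)
r_1² = (0.297)² = 0.088209
Numerator = 0.45 − 0.0882 = 0.3618; denominator = 1 − 0.0882 = 0.9118
φ_{22} = 0.3618 / 0.9118 = 0.397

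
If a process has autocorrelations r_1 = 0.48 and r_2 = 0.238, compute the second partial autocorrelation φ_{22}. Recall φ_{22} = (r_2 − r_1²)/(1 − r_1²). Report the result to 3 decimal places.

0.010

φ_{22} = (r_2 − r_1²) / (1 − r_1²)
r_1² = (0.48)² = 0.2304
Numerator = 0.238 − 0.2304 = 0.0076; denominator = 1 − 0.2304 = 0.7696
φ_{22} = 0.0076 / 0.7696 = 0.010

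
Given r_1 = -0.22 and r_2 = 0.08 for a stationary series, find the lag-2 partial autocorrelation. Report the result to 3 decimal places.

0.033

φ_{22} = (r_2 − r_1²) / (1 − r_1²)
r_1² = (-0.22)² = 0.0484
Numerator = 0.08 − 0.0484 = 0.0316; denominator = 1 − 0.0484 = 0.9516
φ_{22} = 0.0316 / 0.9516 = 0.033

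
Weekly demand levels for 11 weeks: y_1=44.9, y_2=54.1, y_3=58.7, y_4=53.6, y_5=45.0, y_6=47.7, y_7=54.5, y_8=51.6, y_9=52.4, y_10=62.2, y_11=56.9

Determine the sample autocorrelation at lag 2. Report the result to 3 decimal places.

-0.392

Mean ȳ = (44.9 + 54.1 + 58.7 + 53.6 + 45.0 + 47.7 + 54.5 + 51.6 + 52.4 + 62.2 + 56.9)/11 = 52.8727
Numerator Σ_{t=1}^{9}(y_t−ȳ)(y_{t+2}−ȳ) = -115.9769
Denominator Σ(y_t−ȳ)² = 296.0018
r_2 = -115.9769 / 296.0018 = -0.392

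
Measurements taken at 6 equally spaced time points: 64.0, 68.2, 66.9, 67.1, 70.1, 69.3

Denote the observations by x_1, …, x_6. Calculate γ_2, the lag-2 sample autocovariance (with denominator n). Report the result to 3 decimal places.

Mean x̄ = (64.0 + 68.2 + 66.9 + 67.1 + 70.1 + 69.3)/6 = 67.6000
Σ_{t=1}^{4}(x_t−x̄)(x_{t+2}−x̄) = -0.3800
γ_2 = -0.3800 / 6 = -0.063

-0.063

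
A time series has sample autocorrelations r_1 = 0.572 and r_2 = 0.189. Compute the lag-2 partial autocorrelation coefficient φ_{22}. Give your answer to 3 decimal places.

-0.205

φ_{22} = (r_2 − r_1²) / (1 − r_1²)
r_1² = (0.572)² = 0.327184
Numerator = 0.189 − 0.3272 = -0.1382; denominator = 1 − 0.3272 = 0.6728
φ_{22} = -0.1382 / 0.6728 = -0.205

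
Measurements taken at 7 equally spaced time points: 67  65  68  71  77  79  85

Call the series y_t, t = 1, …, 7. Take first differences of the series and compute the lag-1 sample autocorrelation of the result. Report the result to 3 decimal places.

-0.136

First differences Δy: -2, 3, 3, 6, 2, 6
Mean of differences = 3.0000
Numerator Σ(Δy_t−Δȳ)(Δy_{t+1}−Δȳ) = -6.0000
Denominator Σ(Δy_t−Δȳ)² = 44.0000
r_1(Δy) = -6.0000 / 44.0000 = -0.136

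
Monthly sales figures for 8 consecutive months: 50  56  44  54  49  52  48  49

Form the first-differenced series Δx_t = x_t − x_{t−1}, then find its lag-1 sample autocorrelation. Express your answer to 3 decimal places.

First differences Δx: 6, -12, 10, -5, 3, -4, 1
Mean of differences = -0.1429
Numerator Σ(Δx_t−Δx̄)(Δx_{t+1}−Δx̄) = -274.1633
Denominator Σ(Δx_t−Δx̄)² = 330.8571
r_1(Δx) = -274.1633 / 330.8571 = -0.829

-0.829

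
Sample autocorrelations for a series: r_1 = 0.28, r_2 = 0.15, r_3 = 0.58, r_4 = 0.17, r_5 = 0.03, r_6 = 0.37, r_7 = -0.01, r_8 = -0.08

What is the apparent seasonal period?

3

The largest autocorrelation is r_3 = 0.58, with a weaker echo at lag 6 (0.37); the remaining lags stay at or below 0.28. The elevated value at lag 1 (0.28), dropping to 0.15 at lag 2, reflects decaying short-term dependence rather than seasonality.
The dominant spike at lag 3 indicates a seasonal period of 3.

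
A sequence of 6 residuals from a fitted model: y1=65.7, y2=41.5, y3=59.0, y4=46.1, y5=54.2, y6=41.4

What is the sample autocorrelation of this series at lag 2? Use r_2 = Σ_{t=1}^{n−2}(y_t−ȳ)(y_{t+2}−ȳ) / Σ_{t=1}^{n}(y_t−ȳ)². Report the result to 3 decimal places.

0.475

Mean ȳ = (65.7 + 41.5 + 59.0 + 46.1 + 54.2 + 41.4)/6 = 51.3167
Σ(y_t−ȳ)(y_{t+2}−ȳ) = (110.5119) + (51.2103) + (22.1536) + (51.7319) = 235.6078
Denominator Σ(y_t−ȳ)² = 496.1483
r_2 = 235.6078 / 496.1483 = 0.475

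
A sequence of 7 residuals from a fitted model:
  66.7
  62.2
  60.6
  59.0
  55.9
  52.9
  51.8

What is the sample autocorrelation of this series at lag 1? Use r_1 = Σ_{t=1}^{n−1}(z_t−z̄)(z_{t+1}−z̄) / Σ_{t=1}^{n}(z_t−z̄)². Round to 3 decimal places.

Mean z̄ = (66.7 + 62.2 + 60.6 + 59.0 + 55.9 + 52.9 + 51.8)/7 = 58.4429
Deviations from mean: 8.2571, 3.7571, 2.1571, 0.5571, -2.5429, -5.5429, -6.6429
Σ(z_t−z̄)(z_{t+1}−z̄) = (31.0233) + (8.1047) + (1.2018) + (-1.4167) + (14.0947) + (36.8204) = 89.8282
Denominator Σ(z_t−z̄)² = 168.5771
r_1 = 89.8282 / 168.5771 = 0.533

0.533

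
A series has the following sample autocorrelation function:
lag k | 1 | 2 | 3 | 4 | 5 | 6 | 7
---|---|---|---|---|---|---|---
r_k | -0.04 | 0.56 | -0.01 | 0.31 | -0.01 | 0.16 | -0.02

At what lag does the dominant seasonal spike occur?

The largest autocorrelation is r_2 = 0.56, with weaker echoes at lags 4 (0.31) and 6 (0.16); the remaining lags stay at or below -0.01.
The dominant spike at lag 2 indicates a seasonal period of 2.

2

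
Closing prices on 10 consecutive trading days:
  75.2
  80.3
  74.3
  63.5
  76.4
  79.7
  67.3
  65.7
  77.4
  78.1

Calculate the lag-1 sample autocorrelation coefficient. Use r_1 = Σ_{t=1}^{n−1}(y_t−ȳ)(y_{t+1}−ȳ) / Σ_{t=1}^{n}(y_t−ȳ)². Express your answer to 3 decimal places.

-0.011

Mean ȳ = (75.2 + 80.3 + 74.3 + 63.5 + 76.4 + 79.7 + 67.3 + 65.7 + 77.4 + 78.1)/10 = 73.7900
Numerator Σ_{t=1}^{9}(y_t−ȳ)(y_{t+1}−ȳ) = -3.6781
Denominator Σ(y_t−ȳ)² = 331.4290
r_1 = -3.6781 / 331.4290 = -0.011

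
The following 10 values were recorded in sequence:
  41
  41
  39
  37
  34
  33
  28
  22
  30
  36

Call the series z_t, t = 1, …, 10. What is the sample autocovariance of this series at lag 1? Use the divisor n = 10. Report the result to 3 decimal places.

21.779

Mean z̄ = (41 + 41 + 39 + 37 + 34 + 33 + 28 + 22 + 30 + 36)/10 = 34.1000
Σ_{t=1}^{9}(z_t−z̄)(z_{t+1}−z̄) = 217.7900
γ_1 = 217.7900 / 10 = 21.779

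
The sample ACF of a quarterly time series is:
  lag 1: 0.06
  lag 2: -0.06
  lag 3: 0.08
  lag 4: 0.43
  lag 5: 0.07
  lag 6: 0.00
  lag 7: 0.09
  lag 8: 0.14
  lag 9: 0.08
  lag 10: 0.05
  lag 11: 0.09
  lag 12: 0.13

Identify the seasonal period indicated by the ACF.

The largest autocorrelation is r_4 = 0.43; the remaining lags stay at or below 0.14.
The dominant spike at lag 4 indicates a seasonal period of 4.

4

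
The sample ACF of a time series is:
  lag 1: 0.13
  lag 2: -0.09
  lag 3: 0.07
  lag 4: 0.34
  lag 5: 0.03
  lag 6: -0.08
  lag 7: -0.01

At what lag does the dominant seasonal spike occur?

The largest autocorrelation is r_4 = 0.34; the remaining lags stay at or below 0.13.
The dominant spike at lag 4 indicates a seasonal period of 4.

4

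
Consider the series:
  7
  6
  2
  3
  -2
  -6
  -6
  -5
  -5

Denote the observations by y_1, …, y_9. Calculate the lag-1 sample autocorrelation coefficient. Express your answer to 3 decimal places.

0.687

Mean ȳ = (7 + 6 + 2 + 3 − 2 − 6 − 6 − 5 − 5)/9 = -0.6667
Numerator Σ_{t=1}^{8}(y_t−ȳ)(y_{t+1}−ȳ) = 151.2222
Denominator Σ(y_t−ȳ)² = 220.0000
r_1 = 151.2222 / 220.0000 = 0.687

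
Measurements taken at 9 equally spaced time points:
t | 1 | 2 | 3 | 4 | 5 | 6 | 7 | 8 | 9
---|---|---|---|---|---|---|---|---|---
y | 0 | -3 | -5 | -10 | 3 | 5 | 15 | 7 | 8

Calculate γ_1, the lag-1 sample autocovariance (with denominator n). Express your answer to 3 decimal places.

Mean ȳ = (0 − 3 − 5 − 10 + 3 + 5 + 15 + 7 + 8)/9 = 2.2222
Σ_{t=1}^{8}(y_t−ȳ)(y_{t+1}−ȳ) = 254.3951
γ_1 = 254.3951 / 9 = 28.266

28.266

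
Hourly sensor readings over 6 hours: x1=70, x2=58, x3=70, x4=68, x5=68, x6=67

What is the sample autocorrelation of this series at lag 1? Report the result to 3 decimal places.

-0.503

Mean x̄ = (70 + 58 + 70 + 68 + 68 + 67)/6 = 66.8333
Deviations from mean: 3.1667, -8.8333, 3.1667, 1.1667, 1.1667, 0.1667
Σ(x_t−x̄)(x_{t+1}−x̄) = (-27.9722) + (-27.9722) + (3.6944) + (1.3611) + (0.1944) = -50.6944
Denominator Σ(x_t−x̄)² = 100.8333
r_1 = -50.6944 / 100.8333 = -0.503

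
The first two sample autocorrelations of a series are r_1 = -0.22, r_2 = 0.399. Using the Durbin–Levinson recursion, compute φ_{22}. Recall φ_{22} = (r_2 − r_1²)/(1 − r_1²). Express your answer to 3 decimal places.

φ_{22} = (r_2 − r_1²) / (1 − r_1²)
r_1² = (-0.22)² = 0.0484
Numerator = 0.399 − 0.0484 = 0.3506; denominator = 1 − 0.0484 = 0.9516
φ_{22} = 0.3506 / 0.9516 = 0.368

0.368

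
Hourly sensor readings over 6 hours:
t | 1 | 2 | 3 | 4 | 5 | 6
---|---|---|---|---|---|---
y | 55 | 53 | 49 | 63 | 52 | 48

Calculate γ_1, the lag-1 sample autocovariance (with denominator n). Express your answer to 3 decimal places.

Mean ȳ = (55 + 53 + 49 + 63 + 52 + 48)/6 = 53.3333
Deviations: 1.6667, -0.3333, -4.3333, 9.6667, -1.3333, -5.3333
Σ_{t=1}^{5}(y_t−ȳ)(y_{t+1}−ȳ) = -46.7778
γ_1 = -46.7778 / 6 = -7.796

-7.796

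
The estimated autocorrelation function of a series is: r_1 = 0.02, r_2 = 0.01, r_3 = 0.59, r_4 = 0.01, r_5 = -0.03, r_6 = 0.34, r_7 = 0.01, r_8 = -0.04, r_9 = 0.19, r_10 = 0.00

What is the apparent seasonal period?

The largest autocorrelation is r_3 = 0.59, with weaker echoes at lags 6 (0.34) and 9 (0.19); the remaining lags stay at or below 0.02.
The dominant spike at lag 3 indicates a seasonal period of 3.

3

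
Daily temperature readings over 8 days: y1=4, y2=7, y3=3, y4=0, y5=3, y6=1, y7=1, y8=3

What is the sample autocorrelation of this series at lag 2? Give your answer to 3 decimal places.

-0.220

Mean ȳ = (4 + 7 + 3 + 0 + 3 + 1 + 1 + 3)/8 = 2.7500
Deviations from mean: 1.2500, 4.2500, 0.2500, -2.7500, 0.2500, -1.7500, -1.7500, 0.2500
Σ(y_t−ȳ)(y_{t+2}−ȳ) = (0.3125) + (-11.6875) + (0.0625) + (4.8125) + (-0.4375) + (-0.4375) = -7.3750
Denominator Σ(y_t−ȳ)² = 33.5000
r_2 = -7.3750 / 33.5000 = -0.220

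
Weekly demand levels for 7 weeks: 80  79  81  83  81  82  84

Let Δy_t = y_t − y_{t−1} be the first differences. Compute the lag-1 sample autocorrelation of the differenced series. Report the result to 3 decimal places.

-0.290

First differences Δy: -1, 2, 2, -2, 1, 2
Mean of differences = 0.6667
Numerator Σ(Δy_t−Δȳ)(Δy_{t+1}−Δȳ) = -4.4444
Denominator Σ(Δy_t−Δȳ)² = 15.3333
r_1(Δy) = -4.4444 / 15.3333 = -0.290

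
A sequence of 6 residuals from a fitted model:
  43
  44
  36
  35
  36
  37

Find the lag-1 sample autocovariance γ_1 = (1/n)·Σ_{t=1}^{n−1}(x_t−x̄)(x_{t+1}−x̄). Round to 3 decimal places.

Mean x̄ = (43 + 44 + 36 + 35 + 36 + 37)/6 = 38.5000
Deviations: 4.5000, 5.5000, -2.5000, -3.5000, -2.5000, -1.5000
Σ_{t=1}^{5}(x_t−x̄)(x_{t+1}−x̄) = 32.2500
γ_1 = 32.2500 / 6 = 5.375

5.375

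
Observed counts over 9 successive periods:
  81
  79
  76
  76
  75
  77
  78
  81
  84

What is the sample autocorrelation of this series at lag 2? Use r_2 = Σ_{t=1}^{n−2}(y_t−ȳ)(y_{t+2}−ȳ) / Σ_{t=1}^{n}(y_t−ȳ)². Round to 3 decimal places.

Mean ȳ = (81 + 79 + 76 + 76 + 75 + 77 + 78 + 81 + 84)/9 = 78.5556
Numerator Σ_{t=1}^{7}(y_t−ȳ)(y_{t+2}−ȳ) = 0.8272
Denominator Σ(y_t−ȳ)² = 70.2222
r_2 = 0.8272 / 70.2222 = 0.012

0.012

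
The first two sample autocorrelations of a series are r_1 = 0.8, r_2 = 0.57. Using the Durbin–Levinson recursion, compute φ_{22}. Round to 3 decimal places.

-0.194

φ_{22} = (r_2 − r_1²) / (1 − r_1²)
r_1² = (0.8)² = 0.64
Numerator = 0.57 − 0.6400 = -0.0700; denominator = 1 − 0.6400 = 0.3600
φ_{22} = -0.0700 / 0.3600 = -0.194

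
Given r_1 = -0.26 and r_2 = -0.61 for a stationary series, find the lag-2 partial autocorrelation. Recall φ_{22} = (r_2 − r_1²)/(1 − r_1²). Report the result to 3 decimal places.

φ_{22} = (r_2 − r_1²) / (1 − r_1²)
r_1² = (-0.26)² = 0.0676
Numerator = -0.61 − 0.0676 = -0.6776; denominator = 1 − 0.0676 = 0.9324
φ_{22} = -0.6776 / 0.9324 = -0.727

-0.727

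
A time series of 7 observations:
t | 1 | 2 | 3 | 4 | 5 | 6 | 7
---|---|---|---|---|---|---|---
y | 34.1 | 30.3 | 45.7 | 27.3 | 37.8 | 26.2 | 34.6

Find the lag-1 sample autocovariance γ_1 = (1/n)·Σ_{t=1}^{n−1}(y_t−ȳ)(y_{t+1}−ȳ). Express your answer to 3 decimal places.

-26.098

Mean ȳ = (34.1 + 30.3 + 45.7 + 27.3 + 37.8 + 26.2 + 34.6)/7 = 33.7143
Deviations: 0.3857, -3.4143, 11.9857, -6.4143, 4.0857, -7.5143, 0.8857
Σ_{t=1}^{6}(y_t−ȳ)(y_{t+1}−ȳ) = -182.6831
γ_1 = -182.6831 / 7 = -26.098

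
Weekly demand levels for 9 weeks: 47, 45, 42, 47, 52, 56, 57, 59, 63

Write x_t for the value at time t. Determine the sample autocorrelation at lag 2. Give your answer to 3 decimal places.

Mean x̄ = (47 + 45 + 42 + 47 + 52 + 56 + 57 + 59 + 63)/9 = 52.0000
Σ(x_t−x̄)(x_{t+2}−x̄) = (50.0000) + (35.0000) + (0.0000) + (-20.0000) + (0.0000) + (28.0000) + (55.0000) = 148.0000
Denominator Σ(x_t−x̄)² = 410.0000
r_2 = 148.0000 / 410.0000 = 0.361

0.361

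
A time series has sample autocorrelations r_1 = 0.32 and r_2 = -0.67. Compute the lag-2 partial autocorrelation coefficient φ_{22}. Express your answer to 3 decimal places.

-0.861

φ_{22} = (r_2 − r_1²) / (1 − r_1²)
r_1² = (0.32)² = 0.1024
Numerator = -0.67 − 0.1024 = -0.7724; denominator = 1 − 0.1024 = 0.8976
φ_{22} = -0.7724 / 0.8976 = -0.861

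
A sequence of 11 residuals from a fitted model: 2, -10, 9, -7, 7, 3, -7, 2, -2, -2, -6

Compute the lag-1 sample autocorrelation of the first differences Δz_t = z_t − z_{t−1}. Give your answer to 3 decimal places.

-0.756

First differences Δz: -12, 19, -16, 14, -4, -10, 9, -4, 0, -4
Mean of differences = -0.8000
Numerator Σ(Δz_t−Δz̄)(Δz_{t+1}−Δz̄) = -892.2400
Denominator Σ(Δz_t−Δz̄)² = 1179.6000
r_1(Δz) = -892.2400 / 1179.6000 = -0.756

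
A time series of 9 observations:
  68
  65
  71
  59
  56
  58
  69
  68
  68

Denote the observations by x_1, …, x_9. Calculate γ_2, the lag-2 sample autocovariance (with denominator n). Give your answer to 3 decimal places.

Mean x̄ = (68 + 65 + 71 + 59 + 56 + 58 + 69 + 68 + 68)/9 = 64.6667
Σ_{t=1}^{7}(x_t−x̄)(x_{t+2}−x̄) = -43.2222
γ_2 = -43.2222 / 9 = -4.802

-4.802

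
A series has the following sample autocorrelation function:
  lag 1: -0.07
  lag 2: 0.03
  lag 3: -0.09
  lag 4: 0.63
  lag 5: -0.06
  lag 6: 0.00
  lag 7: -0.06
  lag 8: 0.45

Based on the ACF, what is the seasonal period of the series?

4

The largest autocorrelation is r_4 = 0.63, with a weaker echo at lag 8 (0.45); the remaining lags stay at or below 0.03.
The dominant spike at lag 4 indicates a seasonal period of 4.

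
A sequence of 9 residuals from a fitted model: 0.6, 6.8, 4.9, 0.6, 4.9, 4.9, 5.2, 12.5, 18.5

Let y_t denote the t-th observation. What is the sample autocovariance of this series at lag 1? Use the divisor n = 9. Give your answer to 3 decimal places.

9.525

Mean ȳ = (0.6 + 6.8 + 4.9 + 0.6 + 4.9 + 4.9 + 5.2 + 12.5 + 18.5)/9 = 6.5444
Σ_{t=1}^{8}(y_t−ȳ)(y_{t+1}−ȳ) = 85.7214
γ_1 = 85.7214 / 9 = 9.525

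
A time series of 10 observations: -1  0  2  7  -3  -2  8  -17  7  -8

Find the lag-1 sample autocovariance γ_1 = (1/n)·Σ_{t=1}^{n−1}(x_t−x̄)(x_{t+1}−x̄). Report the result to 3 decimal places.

-32.709

Mean x̄ = (-1 + 0 + 2 + 7 − 3 − 2 + 8 − 17 + 7 − 8)/10 = -0.7000
Σ_{t=1}^{9}(x_t−x̄)(x_{t+1}−x̄) = -327.0900
γ_1 = -327.0900 / 10 = -32.709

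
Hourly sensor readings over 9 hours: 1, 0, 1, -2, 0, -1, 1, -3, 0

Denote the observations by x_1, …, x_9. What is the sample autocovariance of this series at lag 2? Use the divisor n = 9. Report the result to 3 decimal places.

Mean x̄ = (1 + 0 + 1 − 2 + 0 − 1 + 1 − 3 + 0)/9 = -0.3333
Σ_{t=1}^{7}(x_t−x̄)(x_{t+2}−x̄) = 5.4444
γ_2 = 5.4444 / 9 = 0.605

0.605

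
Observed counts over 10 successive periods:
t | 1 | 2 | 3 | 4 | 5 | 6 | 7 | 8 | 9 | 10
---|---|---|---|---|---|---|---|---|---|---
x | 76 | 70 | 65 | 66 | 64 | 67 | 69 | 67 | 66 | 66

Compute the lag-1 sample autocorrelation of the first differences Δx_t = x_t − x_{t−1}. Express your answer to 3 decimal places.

0.210

First differences Δx: -6, -5, 1, -2, 3, 2, -2, -1, 0
Mean of differences = -1.1111
Numerator Σ(Δx_t−Δx̄)(Δx_{t+1}−Δx̄) = 15.3210
Denominator Σ(Δx_t−Δx̄)² = 72.8889
r_1(Δx) = 15.3210 / 72.8889 = 0.210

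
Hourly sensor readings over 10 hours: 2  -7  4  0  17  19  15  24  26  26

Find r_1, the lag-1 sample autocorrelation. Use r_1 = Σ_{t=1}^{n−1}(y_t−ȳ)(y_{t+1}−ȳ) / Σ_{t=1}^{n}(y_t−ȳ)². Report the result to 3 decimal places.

Mean ȳ = (2 − 7 + 4 + 0 + 17 + 19 + 15 + 24 + 26 + 26)/10 = 12.6000
Numerator Σ_{t=1}^{9}(y_t−ȳ)(y_{t+1}−ȳ) = 832.4400
Denominator Σ(y_t−ȳ)² = 1284.4000
r_1 = 832.4400 / 1284.4000 = 0.648

0.648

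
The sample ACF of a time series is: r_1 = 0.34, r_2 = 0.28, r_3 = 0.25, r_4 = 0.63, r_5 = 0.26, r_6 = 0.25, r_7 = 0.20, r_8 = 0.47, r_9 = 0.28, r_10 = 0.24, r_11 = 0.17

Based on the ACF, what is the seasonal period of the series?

4

The largest autocorrelation is r_4 = 0.63, with a weaker echo at lag 8 (0.47); the remaining lags stay at or below 0.34. The elevated value at lag 1 (0.34), dropping to 0.28 at lag 2, reflects decaying short-term dependence rather than seasonality.
The dominant spike at lag 4 indicates a seasonal period of 4.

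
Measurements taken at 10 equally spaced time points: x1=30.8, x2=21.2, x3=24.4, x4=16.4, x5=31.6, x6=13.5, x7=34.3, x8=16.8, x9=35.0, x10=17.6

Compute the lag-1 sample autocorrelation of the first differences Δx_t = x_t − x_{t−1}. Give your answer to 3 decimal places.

-0.871

First differences Δx: -9.6, 3.2, -8.0, 15.2, -18.1, 20.8, -17.5, 18.2, -17.4
Mean of differences = -1.4667
Numerator Σ(Δx_t−Δx̄)(Δx_{t+1}−Δx̄) = -1810.6111
Denominator Σ(Δx_t−Δx̄)² = 2078.5800
r_1(Δx) = -1810.6111 / 2078.5800 = -0.871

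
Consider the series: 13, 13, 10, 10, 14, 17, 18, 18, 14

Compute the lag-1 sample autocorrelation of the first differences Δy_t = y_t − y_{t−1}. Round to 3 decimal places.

First differences Δy: 0, -3, 0, 4, 3, 1, 0, -4
Mean of differences = 0.1250
Numerator Σ(Δy_t−Δȳ)(Δy_{t+1}−Δȳ) = 14.3594
Denominator Σ(Δy_t−Δȳ)² = 50.8750
r_1(Δy) = 14.3594 / 50.8750 = 0.282

0.282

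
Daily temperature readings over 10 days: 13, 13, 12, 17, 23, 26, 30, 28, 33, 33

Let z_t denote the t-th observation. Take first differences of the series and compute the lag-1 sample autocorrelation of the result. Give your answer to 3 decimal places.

First differences Δz: 0, -1, 5, 6, 3, 4, -2, 5, 0
Mean of differences = 2.2222
Numerator Σ(Δz_t−Δz̄)(Δz_{t+1}−Δz̄) = -12.3827
Denominator Σ(Δz_t−Δz̄)² = 71.5556
r_1(Δz) = -12.3827 / 71.5556 = -0.173

-0.173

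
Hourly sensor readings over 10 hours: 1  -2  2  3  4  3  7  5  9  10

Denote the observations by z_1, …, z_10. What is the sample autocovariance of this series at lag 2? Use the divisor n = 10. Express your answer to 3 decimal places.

3.292

Mean z̄ = (1 − 2 + 2 + 3 + 4 + 3 + 7 + 5 + 9 + 10)/10 = 4.2000
Σ_{t=1}^{8}(z_t−z̄)(z_{t+2}−z̄) = 32.9200
γ_2 = 32.9200 / 10 = 3.292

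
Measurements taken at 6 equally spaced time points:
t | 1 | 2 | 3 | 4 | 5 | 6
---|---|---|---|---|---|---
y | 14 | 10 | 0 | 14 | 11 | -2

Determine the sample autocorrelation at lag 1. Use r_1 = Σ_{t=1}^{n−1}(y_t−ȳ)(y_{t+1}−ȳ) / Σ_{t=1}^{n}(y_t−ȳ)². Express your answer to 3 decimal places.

-0.255

Mean ȳ = (14 + 10 + 0 + 14 + 11 − 2)/6 = 7.8333
Deviations from mean: 6.1667, 2.1667, -7.8333, 6.1667, 3.1667, -9.8333
Σ(y_t−ȳ)(y_{t+1}−ȳ) = (13.3611) + (-16.9722) + (-48.3056) + (19.5278) + (-31.1389) = -63.5278
Denominator Σ(y_t−ȳ)² = 248.8333
r_1 = -63.5278 / 248.8333 = -0.255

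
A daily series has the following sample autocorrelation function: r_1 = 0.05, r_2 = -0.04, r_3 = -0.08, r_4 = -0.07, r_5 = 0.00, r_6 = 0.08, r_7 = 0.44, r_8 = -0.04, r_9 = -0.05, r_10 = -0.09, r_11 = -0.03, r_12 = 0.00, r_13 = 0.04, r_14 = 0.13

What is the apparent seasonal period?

The largest autocorrelation is r_7 = 0.44; the remaining lags stay at or below 0.13.
The dominant spike at lag 7 indicates a seasonal period of 7.

7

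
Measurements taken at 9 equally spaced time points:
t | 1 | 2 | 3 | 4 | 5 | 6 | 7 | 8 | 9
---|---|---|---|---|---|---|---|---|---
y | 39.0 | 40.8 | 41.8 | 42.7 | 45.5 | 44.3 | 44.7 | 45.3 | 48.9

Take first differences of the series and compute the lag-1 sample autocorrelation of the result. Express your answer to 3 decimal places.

-0.213

First differences Δy: 1.8, 1.0, 0.9, 2.8, -1.2, 0.4, 0.6, 3.6
Mean of differences = 1.2375
Numerator Σ(Δy_t−Δȳ)(Δy_{t+1}−Δȳ) = -3.3202
Denominator Σ(Δy_t−Δȳ)² = 15.5588
r_1(Δy) = -3.3202 / 15.5588 = -0.213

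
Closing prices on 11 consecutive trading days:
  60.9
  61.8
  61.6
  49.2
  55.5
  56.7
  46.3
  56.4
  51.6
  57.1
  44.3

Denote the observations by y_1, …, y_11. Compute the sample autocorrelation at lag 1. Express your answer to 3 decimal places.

-0.044

Mean ȳ = (60.9 + 61.8 + 61.6 + 49.2 + 55.5 + 56.7 + 46.3 + 56.4 + 51.6 + 57.1 + 44.3)/11 = 54.6727
Numerator Σ_{t=1}^{10}(y_t−ȳ)(y_{t+1}−ȳ) = -16.3844
Denominator Σ(y_t−ȳ)² = 368.3218
r_1 = -16.3844 / 368.3218 = -0.044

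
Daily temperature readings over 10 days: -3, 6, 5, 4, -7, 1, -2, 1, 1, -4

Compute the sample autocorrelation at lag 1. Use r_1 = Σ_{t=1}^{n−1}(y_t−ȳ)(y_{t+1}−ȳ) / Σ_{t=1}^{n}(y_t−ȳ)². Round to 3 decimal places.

-0.075

Mean ȳ = (-3 + 6 + 5 + 4 − 7 + 1 − 2 + 1 + 1 − 4)/10 = 0.2000
Numerator Σ_{t=1}^{9}(y_t−ȳ)(y_{t+1}−ȳ) = -11.8400
Denominator Σ(y_t−ȳ)² = 157.6000
r_1 = -11.8400 / 157.6000 = -0.075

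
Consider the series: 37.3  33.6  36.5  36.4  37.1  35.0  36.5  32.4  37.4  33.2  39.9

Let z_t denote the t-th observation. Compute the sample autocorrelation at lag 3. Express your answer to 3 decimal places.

Mean z̄ = (37.3 + 33.6 + 36.5 + 36.4 + 37.1 + 35.0 + 36.5 + 32.4 + 37.4 + 33.2 + 39.9)/11 = 35.9364
Numerator Σ_{t=1}^{8}(z_t−z̄)(z_{t+3}−z̄) = -23.3976
Denominator Σ(z_t−z̄)² = 48.2455
r_3 = -23.3976 / 48.2455 = -0.485

-0.485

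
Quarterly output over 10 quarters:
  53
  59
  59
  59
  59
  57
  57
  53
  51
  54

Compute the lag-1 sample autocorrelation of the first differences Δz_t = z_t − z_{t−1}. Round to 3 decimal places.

0.042

First differences Δz: 6, 0, 0, 0, -2, 0, -4, -2, 3
Mean of differences = 0.1111
Numerator Σ(Δz_t−Δz̄)(Δz_{t+1}−Δz̄) = 2.8765
Denominator Σ(Δz_t−Δz̄)² = 68.8889
r_1(Δz) = 2.8765 / 68.8889 = 0.042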